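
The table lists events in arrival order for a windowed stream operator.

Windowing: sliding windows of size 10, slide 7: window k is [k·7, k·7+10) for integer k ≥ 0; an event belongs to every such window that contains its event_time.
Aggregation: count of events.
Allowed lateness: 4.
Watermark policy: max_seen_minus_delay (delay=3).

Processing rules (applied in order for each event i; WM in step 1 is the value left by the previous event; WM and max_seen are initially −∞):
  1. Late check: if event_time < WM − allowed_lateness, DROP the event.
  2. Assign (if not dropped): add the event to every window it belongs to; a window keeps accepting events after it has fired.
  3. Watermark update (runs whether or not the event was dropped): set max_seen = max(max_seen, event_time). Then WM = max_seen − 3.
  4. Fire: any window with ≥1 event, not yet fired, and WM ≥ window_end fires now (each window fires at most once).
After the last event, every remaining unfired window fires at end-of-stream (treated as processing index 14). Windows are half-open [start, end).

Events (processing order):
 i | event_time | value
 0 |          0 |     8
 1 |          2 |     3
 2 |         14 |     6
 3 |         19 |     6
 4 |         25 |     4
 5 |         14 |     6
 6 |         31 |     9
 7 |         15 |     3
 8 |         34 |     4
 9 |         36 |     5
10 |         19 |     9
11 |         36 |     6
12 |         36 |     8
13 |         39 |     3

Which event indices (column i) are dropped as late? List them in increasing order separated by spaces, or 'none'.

5 7 10

i=0 t=0 v=8: → [0,10); WM=-3
i=1 t=2 v=3: → [0,10); WM=-1
i=2 t=14 v=6: → [14,24),[7,17); WM=11; [0,10) fires=2
i=3 t=19 v=6: → [14,24); WM=16
i=4 t=25 v=4: → [21,31); WM=22; [7,17) fires=1
i=5 t=14 v=6: DROP (t<22-4); WM=22
i=6 t=31 v=9: → [28,38); WM=28; [14,24) fires=2
i=7 t=15 v=3: DROP (t<28-4); WM=28
i=8 t=34 v=4: → [28,38); WM=31; [21,31) fires=1
i=9 t=36 v=5: → [35,45),[28,38); WM=33
i=10 t=19 v=9: DROP (t<33-4); WM=33
i=11 t=36 v=6: → [35,45),[28,38); WM=33
i=12 t=36 v=8: → [35,45),[28,38); WM=33
i=13 t=39 v=3: → [35,45); WM=36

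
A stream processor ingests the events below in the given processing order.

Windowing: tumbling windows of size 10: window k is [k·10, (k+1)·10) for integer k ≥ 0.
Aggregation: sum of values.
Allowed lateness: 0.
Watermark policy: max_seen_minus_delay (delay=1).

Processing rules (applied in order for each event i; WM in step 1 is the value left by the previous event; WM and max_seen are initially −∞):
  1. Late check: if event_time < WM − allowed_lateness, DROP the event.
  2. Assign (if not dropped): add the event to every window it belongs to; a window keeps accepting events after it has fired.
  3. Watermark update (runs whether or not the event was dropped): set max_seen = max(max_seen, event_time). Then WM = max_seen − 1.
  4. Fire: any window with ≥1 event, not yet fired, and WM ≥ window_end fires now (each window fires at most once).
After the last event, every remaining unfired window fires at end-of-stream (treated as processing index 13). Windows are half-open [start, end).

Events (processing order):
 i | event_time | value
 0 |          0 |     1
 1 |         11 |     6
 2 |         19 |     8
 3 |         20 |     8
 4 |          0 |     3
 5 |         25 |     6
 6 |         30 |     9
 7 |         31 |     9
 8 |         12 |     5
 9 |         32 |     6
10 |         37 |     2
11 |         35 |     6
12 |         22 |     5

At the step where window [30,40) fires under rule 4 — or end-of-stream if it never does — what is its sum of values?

26

i=0 t=0 v=1: → [0,10); WM=-1
i=1 t=11 v=6: → [10,20); WM=10; [0,10) fires=1
i=2 t=19 v=8: → [10,20); WM=18
i=3 t=20 v=8: → [20,30); WM=19
i=4 t=0 v=3: DROP (t<19-0); WM=19
i=5 t=25 v=6: → [20,30); WM=24; [10,20) fires=14
i=6 t=30 v=9: → [30,40); WM=29
i=7 t=31 v=9: → [30,40); WM=30; [20,30) fires=14
i=8 t=12 v=5: DROP (t<30-0); WM=30
i=9 t=32 v=6: → [30,40); WM=31
i=10 t=37 v=2: → [30,40); WM=36
i=11 t=35 v=6: DROP (t<36-0); WM=36
i=12 t=22 v=5: DROP (t<36-0); WM=36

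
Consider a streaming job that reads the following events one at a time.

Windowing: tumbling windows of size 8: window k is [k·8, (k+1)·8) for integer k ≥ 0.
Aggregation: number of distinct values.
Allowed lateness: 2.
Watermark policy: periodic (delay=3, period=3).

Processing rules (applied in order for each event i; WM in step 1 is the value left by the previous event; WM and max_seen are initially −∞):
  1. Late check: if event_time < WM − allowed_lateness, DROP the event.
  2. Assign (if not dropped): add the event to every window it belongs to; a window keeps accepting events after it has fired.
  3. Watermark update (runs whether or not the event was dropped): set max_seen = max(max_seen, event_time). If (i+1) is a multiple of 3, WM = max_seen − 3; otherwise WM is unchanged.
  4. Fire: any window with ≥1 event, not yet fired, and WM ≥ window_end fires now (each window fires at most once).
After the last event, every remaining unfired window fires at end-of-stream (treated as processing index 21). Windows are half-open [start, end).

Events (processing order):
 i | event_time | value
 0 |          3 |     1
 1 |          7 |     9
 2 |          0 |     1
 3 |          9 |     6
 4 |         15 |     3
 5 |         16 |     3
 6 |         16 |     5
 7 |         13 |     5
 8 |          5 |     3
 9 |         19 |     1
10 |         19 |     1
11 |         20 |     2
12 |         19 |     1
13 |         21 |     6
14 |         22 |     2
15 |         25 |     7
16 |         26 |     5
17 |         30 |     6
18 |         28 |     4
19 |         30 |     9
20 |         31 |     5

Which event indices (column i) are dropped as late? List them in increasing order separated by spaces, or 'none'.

8

i=0 t=3 v=1: → [0,8); WM=−∞
i=1 t=7 v=9: → [0,8); WM=−∞
i=2 t=0 v=1: → [0,8); WM=4
i=3 t=9 v=6: → [8,16); WM=4
i=4 t=15 v=3: → [8,16); WM=4
i=5 t=16 v=3: → [16,24); WM=13; [0,8) fires=2
i=6 t=16 v=5: → [16,24); WM=13
i=7 t=13 v=5: → [8,16); WM=13
i=8 t=5 v=3: DROP (t<13-2); WM=13
i=9 t=19 v=1: → [16,24); WM=13
i=10 t=19 v=1: → [16,24); WM=13
i=11 t=20 v=2: → [16,24); WM=17; [8,16) fires=3
i=12 t=19 v=1: → [16,24); WM=17
i=13 t=21 v=6: → [16,24); WM=17
i=14 t=22 v=2: → [16,24); WM=19
i=15 t=25 v=7: → [24,32); WM=19
i=16 t=26 v=5: → [24,32); WM=19
i=17 t=30 v=6: → [24,32); WM=27; [16,24) fires=5
i=18 t=28 v=4: → [24,32); WM=27
i=19 t=30 v=9: → [24,32); WM=27
i=20 t=31 v=5: → [24,32); WM=28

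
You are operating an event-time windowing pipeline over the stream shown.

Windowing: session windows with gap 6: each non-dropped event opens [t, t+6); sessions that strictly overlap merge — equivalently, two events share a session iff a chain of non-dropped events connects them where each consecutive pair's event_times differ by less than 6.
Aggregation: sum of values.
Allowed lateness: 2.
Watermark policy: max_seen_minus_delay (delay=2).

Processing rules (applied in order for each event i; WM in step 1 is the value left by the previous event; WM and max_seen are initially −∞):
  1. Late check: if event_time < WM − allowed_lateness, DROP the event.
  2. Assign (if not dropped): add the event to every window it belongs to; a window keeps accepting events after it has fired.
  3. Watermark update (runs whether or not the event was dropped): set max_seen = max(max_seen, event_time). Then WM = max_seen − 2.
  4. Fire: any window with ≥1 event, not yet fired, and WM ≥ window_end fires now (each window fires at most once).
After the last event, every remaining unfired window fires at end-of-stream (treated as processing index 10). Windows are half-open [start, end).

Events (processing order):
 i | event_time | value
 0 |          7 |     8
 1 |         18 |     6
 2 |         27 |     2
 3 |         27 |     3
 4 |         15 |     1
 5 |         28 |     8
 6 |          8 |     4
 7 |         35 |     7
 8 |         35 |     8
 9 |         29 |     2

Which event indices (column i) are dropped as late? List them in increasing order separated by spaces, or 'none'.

i=0 t=7 v=8: → [7,13); WM=5
i=1 t=18 v=6: → [18,24); WM=16
i=2 t=27 v=2: → [27,33); WM=25
i=3 t=27 v=3: → [27,33); WM=25
i=4 t=15 v=1: DROP (t<25-2); WM=25
i=5 t=28 v=8: → [27,34); WM=26
i=6 t=8 v=4: DROP (t<26-2); WM=26
i=7 t=35 v=7: → [35,41); WM=33
i=8 t=35 v=8: → [35,41); WM=33
i=9 t=29 v=2: DROP (t<33-2); WM=33

4 6 9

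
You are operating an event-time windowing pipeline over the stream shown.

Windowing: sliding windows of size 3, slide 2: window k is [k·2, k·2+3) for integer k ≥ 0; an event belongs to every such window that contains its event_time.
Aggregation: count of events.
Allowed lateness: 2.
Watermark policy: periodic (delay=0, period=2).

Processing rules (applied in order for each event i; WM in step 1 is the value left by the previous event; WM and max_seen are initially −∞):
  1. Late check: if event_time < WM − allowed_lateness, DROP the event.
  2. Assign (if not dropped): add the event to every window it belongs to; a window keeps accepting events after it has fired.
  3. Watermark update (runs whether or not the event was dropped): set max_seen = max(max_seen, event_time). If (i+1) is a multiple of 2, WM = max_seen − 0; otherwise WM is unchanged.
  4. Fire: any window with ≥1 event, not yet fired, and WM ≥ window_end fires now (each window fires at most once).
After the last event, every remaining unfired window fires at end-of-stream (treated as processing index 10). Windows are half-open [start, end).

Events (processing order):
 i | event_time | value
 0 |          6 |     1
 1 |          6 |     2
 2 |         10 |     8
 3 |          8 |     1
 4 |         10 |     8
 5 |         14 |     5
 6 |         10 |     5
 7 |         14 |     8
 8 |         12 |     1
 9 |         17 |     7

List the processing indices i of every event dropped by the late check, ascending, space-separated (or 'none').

i=0 t=6 v=1: → [6,9),[4,7); WM=−∞
i=1 t=6 v=2: → [6,9),[4,7); WM=6
i=2 t=10 v=8: → [10,13),[8,11); WM=6
i=3 t=8 v=1: → [8,11),[6,9); WM=10; [4,7) fires=2 [6,9) fires=3
i=4 t=10 v=8: → [10,13),[8,11); WM=10
i=5 t=14 v=5: → [14,17),[12,15); WM=14; [8,11) fires=3 [10,13) fires=2
i=6 t=10 v=5: DROP (t<14-2); WM=14
i=7 t=14 v=8: → [14,17),[12,15); WM=14
i=8 t=12 v=1: → [12,15),[10,13); WM=14
i=9 t=17 v=7: → [16,19); WM=17; [12,15) fires=3 [14,17) fires=2

6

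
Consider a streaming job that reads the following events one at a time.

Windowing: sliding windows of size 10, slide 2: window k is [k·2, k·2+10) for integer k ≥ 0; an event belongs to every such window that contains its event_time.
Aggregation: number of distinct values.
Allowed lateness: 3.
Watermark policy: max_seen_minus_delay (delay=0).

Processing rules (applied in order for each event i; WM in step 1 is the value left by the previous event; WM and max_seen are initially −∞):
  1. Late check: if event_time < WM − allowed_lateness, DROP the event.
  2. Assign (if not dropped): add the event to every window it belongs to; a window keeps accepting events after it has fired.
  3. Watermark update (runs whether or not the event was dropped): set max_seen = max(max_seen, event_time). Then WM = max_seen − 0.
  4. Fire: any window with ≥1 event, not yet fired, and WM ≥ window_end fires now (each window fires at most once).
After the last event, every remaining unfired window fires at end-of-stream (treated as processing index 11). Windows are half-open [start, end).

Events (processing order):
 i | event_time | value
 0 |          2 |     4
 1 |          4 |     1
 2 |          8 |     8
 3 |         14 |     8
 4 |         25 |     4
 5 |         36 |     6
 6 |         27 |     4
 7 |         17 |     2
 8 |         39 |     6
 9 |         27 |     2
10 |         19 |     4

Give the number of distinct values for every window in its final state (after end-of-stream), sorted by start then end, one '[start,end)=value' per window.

[0,10)=3 [2,12)=3 [4,14)=2 [6,16)=1 [8,18)=1 [10,20)=1 [12,22)=1 [14,24)=1 [16,26)=1 [18,28)=1 [20,30)=1 [22,32)=1 [24,34)=1 [28,38)=1 [30,40)=1 [32,42)=1 [34,44)=1 [36,46)=1 [38,48)=1

i=0 t=2 v=4: → [2,12),[0,10); WM=2
i=1 t=4 v=1: → [4,14),[2,12),[0,10); WM=4
i=2 t=8 v=8: → [8,18),[6,16),[4,14),[2,12),[0,10); WM=8
i=3 t=14 v=8: → [14,24),[12,22),[10,20),[8,18),[6,16); WM=14; [0,10) fires=3 [2,12) fires=3 [4,14) fires=2
i=4 t=25 v=4: → [24,34),[22,32),[20,30),[18,28),[16,26); WM=25; [6,16) fires=1 [8,18) fires=1 [10,20) fires=1 [12,22) fires=1 [14,24) fires=1
i=5 t=36 v=6: → [36,46),[34,44),[32,42),[30,40),[28,38); WM=36; [16,26) fires=1 [18,28) fires=1 [20,30) fires=1 [22,32) fires=1 [24,34) fires=1
i=6 t=27 v=4: DROP (t<36-3); WM=36
i=7 t=17 v=2: DROP (t<36-3); WM=36
i=8 t=39 v=6: → [38,48),[36,46),[34,44),[32,42),[30,40); WM=39; [28,38) fires=1
i=9 t=27 v=2: DROP (t<39-3); WM=39
i=10 t=19 v=4: DROP (t<39-3); WM=39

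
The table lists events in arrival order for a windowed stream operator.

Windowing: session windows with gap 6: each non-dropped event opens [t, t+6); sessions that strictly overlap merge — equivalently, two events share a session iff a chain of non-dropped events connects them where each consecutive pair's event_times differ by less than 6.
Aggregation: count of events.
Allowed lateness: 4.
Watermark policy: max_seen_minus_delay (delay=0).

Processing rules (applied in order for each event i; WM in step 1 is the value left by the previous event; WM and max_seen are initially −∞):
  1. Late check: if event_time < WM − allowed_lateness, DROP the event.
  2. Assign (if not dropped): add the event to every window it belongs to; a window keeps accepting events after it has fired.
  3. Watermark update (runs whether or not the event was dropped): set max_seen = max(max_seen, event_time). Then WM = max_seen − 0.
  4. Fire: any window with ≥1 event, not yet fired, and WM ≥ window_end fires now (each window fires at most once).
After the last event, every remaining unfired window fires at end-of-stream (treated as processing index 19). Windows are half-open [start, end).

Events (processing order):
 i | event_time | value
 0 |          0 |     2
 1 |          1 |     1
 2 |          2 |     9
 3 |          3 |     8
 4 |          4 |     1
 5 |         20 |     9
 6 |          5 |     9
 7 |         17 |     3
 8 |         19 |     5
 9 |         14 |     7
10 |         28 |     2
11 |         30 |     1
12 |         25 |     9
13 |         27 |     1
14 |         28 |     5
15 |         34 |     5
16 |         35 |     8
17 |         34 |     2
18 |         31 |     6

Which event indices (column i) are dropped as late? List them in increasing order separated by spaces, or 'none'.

i=0 t=0 v=2: → [0,6); WM=0
i=1 t=1 v=1: → [0,7); WM=1
i=2 t=2 v=9: → [0,8); WM=2
i=3 t=3 v=8: → [0,9); WM=3
i=4 t=4 v=1: → [0,10); WM=4
i=5 t=20 v=9: → [20,26); WM=20
i=6 t=5 v=9: DROP (t<20-4); WM=20
i=7 t=17 v=3: → [17,26); WM=20
i=8 t=19 v=5: → [17,26); WM=20
i=9 t=14 v=7: DROP (t<20-4); WM=20
i=10 t=28 v=2: → [28,34); WM=28
i=11 t=30 v=1: → [28,36); WM=30
i=12 t=25 v=9: DROP (t<30-4); WM=30
i=13 t=27 v=1: → [27,36); WM=30
i=14 t=28 v=5: → [27,36); WM=30
i=15 t=34 v=5: → [27,40); WM=34
i=16 t=35 v=8: → [27,41); WM=35
i=17 t=34 v=2: → [27,41); WM=35
i=18 t=31 v=6: → [27,41); WM=35

6 9 12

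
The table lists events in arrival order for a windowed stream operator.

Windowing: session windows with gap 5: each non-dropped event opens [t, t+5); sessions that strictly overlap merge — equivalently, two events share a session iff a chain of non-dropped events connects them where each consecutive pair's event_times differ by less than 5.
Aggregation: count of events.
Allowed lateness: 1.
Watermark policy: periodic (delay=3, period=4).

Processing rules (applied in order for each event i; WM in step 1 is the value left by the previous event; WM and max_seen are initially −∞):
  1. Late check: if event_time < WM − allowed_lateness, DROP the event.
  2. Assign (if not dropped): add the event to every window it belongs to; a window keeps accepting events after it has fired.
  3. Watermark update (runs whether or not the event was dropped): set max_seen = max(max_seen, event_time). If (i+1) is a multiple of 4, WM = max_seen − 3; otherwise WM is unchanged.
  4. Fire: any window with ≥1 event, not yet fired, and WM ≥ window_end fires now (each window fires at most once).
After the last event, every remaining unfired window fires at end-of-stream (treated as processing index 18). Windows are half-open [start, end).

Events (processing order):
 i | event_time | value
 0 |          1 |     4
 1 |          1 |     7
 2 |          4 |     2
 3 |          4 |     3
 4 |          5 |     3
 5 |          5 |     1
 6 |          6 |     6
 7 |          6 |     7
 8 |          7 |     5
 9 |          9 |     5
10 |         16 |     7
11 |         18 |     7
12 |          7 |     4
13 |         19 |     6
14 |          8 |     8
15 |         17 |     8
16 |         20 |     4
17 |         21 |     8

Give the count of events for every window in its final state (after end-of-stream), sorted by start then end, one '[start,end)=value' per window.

i=0 t=1 v=4: → [1,6); WM=−∞
i=1 t=1 v=7: → [1,6); WM=−∞
i=2 t=4 v=2: → [1,9); WM=−∞
i=3 t=4 v=3: → [1,9); WM=1
i=4 t=5 v=3: → [1,10); WM=1
i=5 t=5 v=1: → [1,10); WM=1
i=6 t=6 v=6: → [1,11); WM=1
i=7 t=6 v=7: → [1,11); WM=3
i=8 t=7 v=5: → [1,12); WM=3
i=9 t=9 v=5: → [1,14); WM=3
i=10 t=16 v=7: → [16,21); WM=3
i=11 t=18 v=7: → [16,23); WM=15
i=12 t=7 v=4: DROP (t<15-1); WM=15
i=13 t=19 v=6: → [16,24); WM=15
i=14 t=8 v=8: DROP (t<15-1); WM=15
i=15 t=17 v=8: → [16,24); WM=16
i=16 t=20 v=4: → [16,25); WM=16
i=17 t=21 v=8: → [16,26); WM=16

[1,14)=10 [16,26)=6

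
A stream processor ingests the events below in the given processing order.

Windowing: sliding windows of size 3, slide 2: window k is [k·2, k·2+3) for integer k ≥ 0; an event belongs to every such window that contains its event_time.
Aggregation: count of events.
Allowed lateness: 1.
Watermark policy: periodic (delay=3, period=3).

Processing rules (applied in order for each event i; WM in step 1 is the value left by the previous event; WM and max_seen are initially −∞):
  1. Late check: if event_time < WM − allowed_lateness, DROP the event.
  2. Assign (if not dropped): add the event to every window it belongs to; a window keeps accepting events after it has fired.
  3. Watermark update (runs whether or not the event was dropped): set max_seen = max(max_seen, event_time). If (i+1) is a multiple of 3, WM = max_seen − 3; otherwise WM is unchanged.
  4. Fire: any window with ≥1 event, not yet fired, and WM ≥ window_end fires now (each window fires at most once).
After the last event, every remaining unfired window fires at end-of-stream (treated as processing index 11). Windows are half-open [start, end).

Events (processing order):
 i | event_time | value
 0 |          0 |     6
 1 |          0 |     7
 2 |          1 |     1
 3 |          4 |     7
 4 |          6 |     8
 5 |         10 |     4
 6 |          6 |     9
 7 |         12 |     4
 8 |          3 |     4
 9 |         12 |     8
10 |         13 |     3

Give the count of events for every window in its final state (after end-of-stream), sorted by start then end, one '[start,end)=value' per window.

i=0 t=0 v=6: → [0,3); WM=−∞
i=1 t=0 v=7: → [0,3); WM=−∞
i=2 t=1 v=1: → [0,3); WM=-2
i=3 t=4 v=7: → [4,7),[2,5); WM=-2
i=4 t=6 v=8: → [6,9),[4,7); WM=-2
i=5 t=10 v=4: → [10,13),[8,11); WM=7; [0,3) fires=3 [2,5) fires=1 [4,7) fires=2
i=6 t=6 v=9: → [6,9),[4,7); WM=7
i=7 t=12 v=4: → [12,15),[10,13); WM=7
i=8 t=3 v=4: DROP (t<7-1); WM=9; [6,9) fires=2
i=9 t=12 v=8: → [12,15),[10,13); WM=9
i=10 t=13 v=3: → [12,15); WM=9

[0,3)=3 [2,5)=1 [4,7)=3 [6,9)=2 [8,11)=1 [10,13)=3 [12,15)=3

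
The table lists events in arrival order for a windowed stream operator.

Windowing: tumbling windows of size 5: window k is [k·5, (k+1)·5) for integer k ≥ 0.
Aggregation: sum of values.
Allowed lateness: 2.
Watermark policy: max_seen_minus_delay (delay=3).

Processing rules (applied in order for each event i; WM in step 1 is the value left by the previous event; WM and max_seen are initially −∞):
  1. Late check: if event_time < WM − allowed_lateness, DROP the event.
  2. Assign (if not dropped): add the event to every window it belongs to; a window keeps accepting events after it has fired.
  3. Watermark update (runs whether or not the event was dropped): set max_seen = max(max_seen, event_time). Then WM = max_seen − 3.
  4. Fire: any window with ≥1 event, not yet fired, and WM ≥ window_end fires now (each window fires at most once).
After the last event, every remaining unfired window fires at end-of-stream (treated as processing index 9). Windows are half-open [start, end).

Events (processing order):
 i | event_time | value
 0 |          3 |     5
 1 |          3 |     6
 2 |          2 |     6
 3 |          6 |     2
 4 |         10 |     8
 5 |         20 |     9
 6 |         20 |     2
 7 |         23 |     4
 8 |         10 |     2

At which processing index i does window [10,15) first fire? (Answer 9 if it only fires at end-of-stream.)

i=0 t=3 v=5: → [0,5); WM=0
i=1 t=3 v=6: → [0,5); WM=0
i=2 t=2 v=6: → [0,5); WM=0
i=3 t=6 v=2: → [5,10); WM=3
i=4 t=10 v=8: → [10,15); WM=7; [0,5) fires=17
i=5 t=20 v=9: → [20,25); WM=17; [5,10) fires=2 [10,15) fires=8
i=6 t=20 v=2: → [20,25); WM=17
i=7 t=23 v=4: → [20,25); WM=20
i=8 t=10 v=2: DROP (t<20-2); WM=20

5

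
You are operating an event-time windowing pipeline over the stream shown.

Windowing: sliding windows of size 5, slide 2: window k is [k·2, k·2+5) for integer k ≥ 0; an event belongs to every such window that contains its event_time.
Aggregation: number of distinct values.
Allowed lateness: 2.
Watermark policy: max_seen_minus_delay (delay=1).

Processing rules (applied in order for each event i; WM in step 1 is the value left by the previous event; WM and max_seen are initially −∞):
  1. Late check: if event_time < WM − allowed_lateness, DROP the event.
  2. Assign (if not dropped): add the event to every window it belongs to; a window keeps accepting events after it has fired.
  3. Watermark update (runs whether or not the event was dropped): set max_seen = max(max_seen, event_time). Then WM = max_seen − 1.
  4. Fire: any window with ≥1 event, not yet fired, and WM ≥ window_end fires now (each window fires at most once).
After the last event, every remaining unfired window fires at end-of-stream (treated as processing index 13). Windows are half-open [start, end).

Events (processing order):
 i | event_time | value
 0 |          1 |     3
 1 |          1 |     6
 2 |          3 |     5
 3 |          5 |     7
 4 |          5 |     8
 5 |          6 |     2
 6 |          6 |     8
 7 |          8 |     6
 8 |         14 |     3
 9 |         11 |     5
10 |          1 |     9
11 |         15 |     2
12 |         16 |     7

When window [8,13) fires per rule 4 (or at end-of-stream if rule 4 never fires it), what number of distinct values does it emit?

1

i=0 t=1 v=3: → [0,5); WM=0
i=1 t=1 v=6: → [0,5); WM=0
i=2 t=3 v=5: → [2,7),[0,5); WM=2
i=3 t=5 v=7: → [4,9),[2,7); WM=4
i=4 t=5 v=8: → [4,9),[2,7); WM=4
i=5 t=6 v=2: → [6,11),[4,9),[2,7); WM=5; [0,5) fires=3
i=6 t=6 v=8: → [6,11),[4,9),[2,7); WM=5
i=7 t=8 v=6: → [8,13),[6,11),[4,9); WM=7; [2,7) fires=4
i=8 t=14 v=3: → [14,19),[12,17),[10,15); WM=13; [4,9) fires=4 [6,11) fires=3 [8,13) fires=1
i=9 t=11 v=5: → [10,15),[8,13); WM=13
i=10 t=1 v=9: DROP (t<13-2); WM=13
i=11 t=15 v=2: → [14,19),[12,17); WM=14
i=12 t=16 v=7: → [16,21),[14,19),[12,17); WM=15; [10,15) fires=2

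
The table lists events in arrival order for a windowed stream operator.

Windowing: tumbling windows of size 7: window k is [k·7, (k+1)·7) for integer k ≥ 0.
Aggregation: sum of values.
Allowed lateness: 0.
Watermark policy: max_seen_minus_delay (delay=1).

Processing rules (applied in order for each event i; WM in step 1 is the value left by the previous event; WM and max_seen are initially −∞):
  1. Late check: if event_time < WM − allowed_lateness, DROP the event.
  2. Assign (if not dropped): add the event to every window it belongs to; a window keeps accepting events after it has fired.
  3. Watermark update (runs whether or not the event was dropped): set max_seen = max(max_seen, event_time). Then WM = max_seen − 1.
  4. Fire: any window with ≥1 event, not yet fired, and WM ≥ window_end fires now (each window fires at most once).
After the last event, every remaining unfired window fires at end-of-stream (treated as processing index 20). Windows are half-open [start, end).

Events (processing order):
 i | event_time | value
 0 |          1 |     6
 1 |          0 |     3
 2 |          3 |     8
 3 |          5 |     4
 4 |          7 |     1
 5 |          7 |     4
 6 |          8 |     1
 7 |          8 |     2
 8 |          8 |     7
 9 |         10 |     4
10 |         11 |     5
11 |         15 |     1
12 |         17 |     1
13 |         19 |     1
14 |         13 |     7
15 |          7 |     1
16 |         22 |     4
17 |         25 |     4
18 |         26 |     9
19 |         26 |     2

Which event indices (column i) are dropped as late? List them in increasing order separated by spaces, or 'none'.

14 15

i=0 t=1 v=6: → [0,7); WM=0
i=1 t=0 v=3: → [0,7); WM=0
i=2 t=3 v=8: → [0,7); WM=2
i=3 t=5 v=4: → [0,7); WM=4
i=4 t=7 v=1: → [7,14); WM=6
i=5 t=7 v=4: → [7,14); WM=6
i=6 t=8 v=1: → [7,14); WM=7; [0,7) fires=21
i=7 t=8 v=2: → [7,14); WM=7
i=8 t=8 v=7: → [7,14); WM=7
i=9 t=10 v=4: → [7,14); WM=9
i=10 t=11 v=5: → [7,14); WM=10
i=11 t=15 v=1: → [14,21); WM=14; [7,14) fires=24
i=12 t=17 v=1: → [14,21); WM=16
i=13 t=19 v=1: → [14,21); WM=18
i=14 t=13 v=7: DROP (t<18-0); WM=18
i=15 t=7 v=1: DROP (t<18-0); WM=18
i=16 t=22 v=4: → [21,28); WM=21; [14,21) fires=3
i=17 t=25 v=4: → [21,28); WM=24
i=18 t=26 v=9: → [21,28); WM=25
i=19 t=26 v=2: → [21,28); WM=25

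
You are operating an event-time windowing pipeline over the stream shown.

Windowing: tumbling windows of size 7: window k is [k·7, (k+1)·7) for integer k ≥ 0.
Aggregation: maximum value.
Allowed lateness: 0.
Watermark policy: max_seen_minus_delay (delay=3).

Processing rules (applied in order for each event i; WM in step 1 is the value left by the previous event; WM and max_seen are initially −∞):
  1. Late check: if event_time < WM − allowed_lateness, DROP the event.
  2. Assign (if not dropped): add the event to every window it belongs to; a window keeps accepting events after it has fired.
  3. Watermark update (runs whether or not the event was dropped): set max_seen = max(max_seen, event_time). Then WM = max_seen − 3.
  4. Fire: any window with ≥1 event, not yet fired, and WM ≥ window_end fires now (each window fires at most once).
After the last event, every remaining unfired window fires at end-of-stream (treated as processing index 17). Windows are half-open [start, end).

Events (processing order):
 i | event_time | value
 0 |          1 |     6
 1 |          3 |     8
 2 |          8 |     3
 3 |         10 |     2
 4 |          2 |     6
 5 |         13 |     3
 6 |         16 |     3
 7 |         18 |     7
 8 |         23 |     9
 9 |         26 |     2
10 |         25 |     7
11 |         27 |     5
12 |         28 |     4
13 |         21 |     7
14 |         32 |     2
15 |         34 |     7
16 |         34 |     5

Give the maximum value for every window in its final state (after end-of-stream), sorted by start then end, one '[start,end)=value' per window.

[0,7)=8 [7,14)=3 [14,21)=7 [21,28)=9 [28,35)=7

i=0 t=1 v=6: → [0,7); WM=-2
i=1 t=3 v=8: → [0,7); WM=0
i=2 t=8 v=3: → [7,14); WM=5
i=3 t=10 v=2: → [7,14); WM=7; [0,7) fires=8
i=4 t=2 v=6: DROP (t<7-0); WM=7
i=5 t=13 v=3: → [7,14); WM=10
i=6 t=16 v=3: → [14,21); WM=13
i=7 t=18 v=7: → [14,21); WM=15; [7,14) fires=3
i=8 t=23 v=9: → [21,28); WM=20
i=9 t=26 v=2: → [21,28); WM=23; [14,21) fires=7
i=10 t=25 v=7: → [21,28); WM=23
i=11 t=27 v=5: → [21,28); WM=24
i=12 t=28 v=4: → [28,35); WM=25
i=13 t=21 v=7: DROP (t<25-0); WM=25
i=14 t=32 v=2: → [28,35); WM=29; [21,28) fires=9
i=15 t=34 v=7: → [28,35); WM=31
i=16 t=34 v=5: → [28,35); WM=31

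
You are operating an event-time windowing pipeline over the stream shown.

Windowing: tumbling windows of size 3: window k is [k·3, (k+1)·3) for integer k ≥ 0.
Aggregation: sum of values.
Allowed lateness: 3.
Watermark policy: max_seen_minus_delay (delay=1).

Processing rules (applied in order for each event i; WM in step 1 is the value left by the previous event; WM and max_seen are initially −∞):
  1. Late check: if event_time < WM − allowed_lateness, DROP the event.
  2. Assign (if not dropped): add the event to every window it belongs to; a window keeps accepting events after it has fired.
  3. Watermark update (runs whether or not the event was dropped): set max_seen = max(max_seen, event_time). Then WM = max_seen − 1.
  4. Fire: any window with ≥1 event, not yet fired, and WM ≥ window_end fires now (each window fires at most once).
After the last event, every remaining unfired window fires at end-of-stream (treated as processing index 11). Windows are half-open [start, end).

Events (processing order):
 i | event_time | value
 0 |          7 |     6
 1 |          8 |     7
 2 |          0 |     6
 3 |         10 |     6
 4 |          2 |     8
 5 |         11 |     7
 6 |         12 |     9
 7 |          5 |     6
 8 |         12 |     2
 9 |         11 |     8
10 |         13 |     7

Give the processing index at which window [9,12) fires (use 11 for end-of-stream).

10

i=0 t=7 v=6: → [6,9); WM=6
i=1 t=8 v=7: → [6,9); WM=7
i=2 t=0 v=6: DROP (t<7-3); WM=7
i=3 t=10 v=6: → [9,12); WM=9; [6,9) fires=13
i=4 t=2 v=8: DROP (t<9-3); WM=9
i=5 t=11 v=7: → [9,12); WM=10
i=6 t=12 v=9: → [12,15); WM=11
i=7 t=5 v=6: DROP (t<11-3); WM=11
i=8 t=12 v=2: → [12,15); WM=11
i=9 t=11 v=8: → [9,12); WM=11
i=10 t=13 v=7: → [12,15); WM=12; [9,12) fires=21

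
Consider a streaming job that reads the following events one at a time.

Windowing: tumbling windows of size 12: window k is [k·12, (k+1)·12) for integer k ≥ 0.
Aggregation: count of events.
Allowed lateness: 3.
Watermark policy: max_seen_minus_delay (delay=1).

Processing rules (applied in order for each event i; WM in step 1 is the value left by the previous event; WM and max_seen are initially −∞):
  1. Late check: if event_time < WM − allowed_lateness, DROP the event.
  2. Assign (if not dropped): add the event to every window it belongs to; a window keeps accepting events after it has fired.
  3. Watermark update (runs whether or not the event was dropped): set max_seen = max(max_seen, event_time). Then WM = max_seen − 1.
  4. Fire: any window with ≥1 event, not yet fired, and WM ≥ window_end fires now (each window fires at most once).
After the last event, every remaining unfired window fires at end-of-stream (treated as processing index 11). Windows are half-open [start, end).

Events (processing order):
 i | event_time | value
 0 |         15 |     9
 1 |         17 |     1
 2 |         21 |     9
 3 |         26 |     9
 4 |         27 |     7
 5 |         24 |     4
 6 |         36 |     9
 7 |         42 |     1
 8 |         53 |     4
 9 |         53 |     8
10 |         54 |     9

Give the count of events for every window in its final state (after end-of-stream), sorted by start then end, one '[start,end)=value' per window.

i=0 t=15 v=9: → [12,24); WM=14
i=1 t=17 v=1: → [12,24); WM=16
i=2 t=21 v=9: → [12,24); WM=20
i=3 t=26 v=9: → [24,36); WM=25; [12,24) fires=3
i=4 t=27 v=7: → [24,36); WM=26
i=5 t=24 v=4: → [24,36); WM=26
i=6 t=36 v=9: → [36,48); WM=35
i=7 t=42 v=1: → [36,48); WM=41; [24,36) fires=3
i=8 t=53 v=4: → [48,60); WM=52; [36,48) fires=2
i=9 t=53 v=8: → [48,60); WM=52
i=10 t=54 v=9: → [48,60); WM=53

[12,24)=3 [24,36)=3 [36,48)=2 [48,60)=3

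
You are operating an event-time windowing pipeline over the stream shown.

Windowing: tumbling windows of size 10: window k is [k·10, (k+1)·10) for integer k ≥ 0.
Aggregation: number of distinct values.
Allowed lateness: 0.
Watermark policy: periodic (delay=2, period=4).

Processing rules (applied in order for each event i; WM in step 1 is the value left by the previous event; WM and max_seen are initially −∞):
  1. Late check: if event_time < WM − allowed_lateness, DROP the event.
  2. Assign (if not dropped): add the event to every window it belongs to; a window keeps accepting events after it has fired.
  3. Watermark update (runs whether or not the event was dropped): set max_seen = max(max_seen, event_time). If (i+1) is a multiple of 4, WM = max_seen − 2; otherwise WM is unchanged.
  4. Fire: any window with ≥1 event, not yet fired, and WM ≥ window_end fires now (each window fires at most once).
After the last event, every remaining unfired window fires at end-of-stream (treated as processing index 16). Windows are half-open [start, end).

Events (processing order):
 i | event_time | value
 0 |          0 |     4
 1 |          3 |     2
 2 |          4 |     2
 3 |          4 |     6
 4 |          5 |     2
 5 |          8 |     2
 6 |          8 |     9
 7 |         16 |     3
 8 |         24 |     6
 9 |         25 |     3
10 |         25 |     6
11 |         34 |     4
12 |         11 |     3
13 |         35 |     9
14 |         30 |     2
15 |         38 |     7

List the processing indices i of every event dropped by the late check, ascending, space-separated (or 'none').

i=0 t=0 v=4: → [0,10); WM=−∞
i=1 t=3 v=2: → [0,10); WM=−∞
i=2 t=4 v=2: → [0,10); WM=−∞
i=3 t=4 v=6: → [0,10); WM=2
i=4 t=5 v=2: → [0,10); WM=2
i=5 t=8 v=2: → [0,10); WM=2
i=6 t=8 v=9: → [0,10); WM=2
i=7 t=16 v=3: → [10,20); WM=14; [0,10) fires=4
i=8 t=24 v=6: → [20,30); WM=14
i=9 t=25 v=3: → [20,30); WM=14
i=10 t=25 v=6: → [20,30); WM=14
i=11 t=34 v=4: → [30,40); WM=32; [10,20) fires=1 [20,30) fires=2
i=12 t=11 v=3: DROP (t<32-0); WM=32
i=13 t=35 v=9: → [30,40); WM=32
i=14 t=30 v=2: DROP (t<32-0); WM=32
i=15 t=38 v=7: → [30,40); WM=36

12 14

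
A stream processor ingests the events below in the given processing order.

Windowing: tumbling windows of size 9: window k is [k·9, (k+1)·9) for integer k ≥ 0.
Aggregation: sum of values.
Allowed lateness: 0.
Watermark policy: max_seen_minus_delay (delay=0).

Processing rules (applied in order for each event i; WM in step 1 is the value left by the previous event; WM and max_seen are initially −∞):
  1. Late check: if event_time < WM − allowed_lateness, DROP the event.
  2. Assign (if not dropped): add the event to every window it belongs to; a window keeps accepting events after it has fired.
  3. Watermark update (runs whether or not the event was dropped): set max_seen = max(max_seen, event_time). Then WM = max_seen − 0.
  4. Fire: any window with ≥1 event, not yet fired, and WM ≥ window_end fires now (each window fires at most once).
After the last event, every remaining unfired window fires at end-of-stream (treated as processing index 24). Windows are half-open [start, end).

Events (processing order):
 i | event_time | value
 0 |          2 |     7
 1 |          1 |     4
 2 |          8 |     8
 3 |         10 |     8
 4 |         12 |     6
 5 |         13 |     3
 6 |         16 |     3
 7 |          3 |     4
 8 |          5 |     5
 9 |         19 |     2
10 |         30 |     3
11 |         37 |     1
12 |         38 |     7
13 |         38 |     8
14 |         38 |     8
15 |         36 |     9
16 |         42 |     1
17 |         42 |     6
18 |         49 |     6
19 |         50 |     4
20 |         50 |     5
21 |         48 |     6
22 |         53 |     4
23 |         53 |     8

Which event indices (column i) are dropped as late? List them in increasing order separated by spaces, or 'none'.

i=0 t=2 v=7: → [0,9); WM=2
i=1 t=1 v=4: DROP (t<2-0); WM=2
i=2 t=8 v=8: → [0,9); WM=8
i=3 t=10 v=8: → [9,18); WM=10; [0,9) fires=15
i=4 t=12 v=6: → [9,18); WM=12
i=5 t=13 v=3: → [9,18); WM=13
i=6 t=16 v=3: → [9,18); WM=16
i=7 t=3 v=4: DROP (t<16-0); WM=16
i=8 t=5 v=5: DROP (t<16-0); WM=16
i=9 t=19 v=2: → [18,27); WM=19; [9,18) fires=20
i=10 t=30 v=3: → [27,36); WM=30; [18,27) fires=2
i=11 t=37 v=1: → [36,45); WM=37; [27,36) fires=3
i=12 t=38 v=7: → [36,45); WM=38
i=13 t=38 v=8: → [36,45); WM=38
i=14 t=38 v=8: → [36,45); WM=38
i=15 t=36 v=9: DROP (t<38-0); WM=38
i=16 t=42 v=1: → [36,45); WM=42
i=17 t=42 v=6: → [36,45); WM=42
i=18 t=49 v=6: → [45,54); WM=49; [36,45) fires=31
i=19 t=50 v=4: → [45,54); WM=50
i=20 t=50 v=5: → [45,54); WM=50
i=21 t=48 v=6: DROP (t<50-0); WM=50
i=22 t=53 v=4: → [45,54); WM=53
i=23 t=53 v=8: → [45,54); WM=53

1 7 8 15 21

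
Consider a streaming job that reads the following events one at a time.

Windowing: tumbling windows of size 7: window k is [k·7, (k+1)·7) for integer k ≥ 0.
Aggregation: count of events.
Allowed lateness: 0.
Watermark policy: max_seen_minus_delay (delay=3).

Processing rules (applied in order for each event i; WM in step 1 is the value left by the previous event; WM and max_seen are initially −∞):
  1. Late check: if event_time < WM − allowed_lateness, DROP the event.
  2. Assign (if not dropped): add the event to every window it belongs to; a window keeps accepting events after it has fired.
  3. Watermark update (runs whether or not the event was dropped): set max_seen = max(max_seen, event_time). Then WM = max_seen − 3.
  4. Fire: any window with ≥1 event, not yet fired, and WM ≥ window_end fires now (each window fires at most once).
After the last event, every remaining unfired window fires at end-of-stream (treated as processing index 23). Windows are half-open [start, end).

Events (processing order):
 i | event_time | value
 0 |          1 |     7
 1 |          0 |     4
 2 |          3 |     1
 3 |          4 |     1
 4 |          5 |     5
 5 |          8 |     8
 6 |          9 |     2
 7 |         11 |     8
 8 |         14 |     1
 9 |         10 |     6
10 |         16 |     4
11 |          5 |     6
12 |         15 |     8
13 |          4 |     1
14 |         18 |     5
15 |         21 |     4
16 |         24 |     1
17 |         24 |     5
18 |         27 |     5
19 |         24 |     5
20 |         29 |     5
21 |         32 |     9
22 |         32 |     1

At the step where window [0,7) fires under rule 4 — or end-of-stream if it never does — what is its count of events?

5

i=0 t=1 v=7: → [0,7); WM=-2
i=1 t=0 v=4: → [0,7); WM=-2
i=2 t=3 v=1: → [0,7); WM=0
i=3 t=4 v=1: → [0,7); WM=1
i=4 t=5 v=5: → [0,7); WM=2
i=5 t=8 v=8: → [7,14); WM=5
i=6 t=9 v=2: → [7,14); WM=6
i=7 t=11 v=8: → [7,14); WM=8; [0,7) fires=5
i=8 t=14 v=1: → [14,21); WM=11
i=9 t=10 v=6: DROP (t<11-0); WM=11
i=10 t=16 v=4: → [14,21); WM=13
i=11 t=5 v=6: DROP (t<13-0); WM=13
i=12 t=15 v=8: → [14,21); WM=13
i=13 t=4 v=1: DROP (t<13-0); WM=13
i=14 t=18 v=5: → [14,21); WM=15; [7,14) fires=3
i=15 t=21 v=4: → [21,28); WM=18
i=16 t=24 v=1: → [21,28); WM=21; [14,21) fires=4
i=17 t=24 v=5: → [21,28); WM=21
i=18 t=27 v=5: → [21,28); WM=24
i=19 t=24 v=5: → [21,28); WM=24
i=20 t=29 v=5: → [28,35); WM=26
i=21 t=32 v=9: → [28,35); WM=29; [21,28) fires=5
i=22 t=32 v=1: → [28,35); WM=29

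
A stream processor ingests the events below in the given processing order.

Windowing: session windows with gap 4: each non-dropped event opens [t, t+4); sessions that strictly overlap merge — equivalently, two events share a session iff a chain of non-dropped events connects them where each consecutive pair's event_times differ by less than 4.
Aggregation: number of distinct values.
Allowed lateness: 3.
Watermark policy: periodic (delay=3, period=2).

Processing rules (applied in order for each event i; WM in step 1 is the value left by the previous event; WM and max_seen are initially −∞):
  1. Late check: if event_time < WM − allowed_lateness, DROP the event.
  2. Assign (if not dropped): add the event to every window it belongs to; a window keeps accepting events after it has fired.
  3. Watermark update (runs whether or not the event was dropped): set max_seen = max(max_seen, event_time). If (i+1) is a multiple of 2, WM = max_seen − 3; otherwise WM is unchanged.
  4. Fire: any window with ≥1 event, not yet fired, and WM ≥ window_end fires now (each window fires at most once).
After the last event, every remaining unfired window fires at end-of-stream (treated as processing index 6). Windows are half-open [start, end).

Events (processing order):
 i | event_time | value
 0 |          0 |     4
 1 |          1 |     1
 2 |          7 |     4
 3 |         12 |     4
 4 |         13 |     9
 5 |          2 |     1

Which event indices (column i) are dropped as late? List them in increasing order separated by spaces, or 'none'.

i=0 t=0 v=4: → [0,4); WM=−∞
i=1 t=1 v=1: → [0,5); WM=-2
i=2 t=7 v=4: → [7,11); WM=-2
i=3 t=12 v=4: → [12,16); WM=9
i=4 t=13 v=9: → [12,17); WM=9
i=5 t=2 v=1: DROP (t<9-3); WM=10

5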